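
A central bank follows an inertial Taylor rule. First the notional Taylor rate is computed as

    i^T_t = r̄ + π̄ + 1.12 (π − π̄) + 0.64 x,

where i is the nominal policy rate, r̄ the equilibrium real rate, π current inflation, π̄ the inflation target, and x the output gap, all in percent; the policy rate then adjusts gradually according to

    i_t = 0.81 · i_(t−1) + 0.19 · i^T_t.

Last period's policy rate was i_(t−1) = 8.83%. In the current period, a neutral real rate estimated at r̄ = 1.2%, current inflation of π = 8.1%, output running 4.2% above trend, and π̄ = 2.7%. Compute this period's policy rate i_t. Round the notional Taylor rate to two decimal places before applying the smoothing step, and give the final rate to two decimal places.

9.55%

Output 4.2% above potential → x = 4.2.
i^T_t = 1.2 + 2.7 + 1.12 × (8.1 − 2.7) + 0.64 × 4.2
   = 1.2 + 2.7 + 6.048 + 2.688 = 12.64
i_t = 0.81 × 8.83 + 0.19 × 12.64 = 7.1523 + 2.4016 = 9.55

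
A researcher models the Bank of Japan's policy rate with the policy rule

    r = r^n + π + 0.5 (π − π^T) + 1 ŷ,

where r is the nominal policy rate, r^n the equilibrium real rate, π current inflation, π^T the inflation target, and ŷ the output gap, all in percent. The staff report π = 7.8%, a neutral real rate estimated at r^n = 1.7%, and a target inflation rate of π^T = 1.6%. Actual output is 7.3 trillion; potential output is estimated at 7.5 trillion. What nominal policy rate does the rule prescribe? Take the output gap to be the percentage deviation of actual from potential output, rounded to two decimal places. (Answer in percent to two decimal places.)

9.93%

Output gap = 100 × (7.3 − 7.5) / 7.5 = -2.67%.
r = 1.70 + 7.80 + 0.5 × (7.80 − 1.60) + 1 × (-2.67)
   = 1.70 + 7.8 + 3.1 − 2.67 = 9.93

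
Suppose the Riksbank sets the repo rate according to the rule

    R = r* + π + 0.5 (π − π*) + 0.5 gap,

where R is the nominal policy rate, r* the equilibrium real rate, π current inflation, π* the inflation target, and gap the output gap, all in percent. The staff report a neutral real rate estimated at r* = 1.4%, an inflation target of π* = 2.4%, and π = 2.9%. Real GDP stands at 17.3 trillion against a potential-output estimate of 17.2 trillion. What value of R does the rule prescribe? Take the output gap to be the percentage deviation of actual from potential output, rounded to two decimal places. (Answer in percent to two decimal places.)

4.84%

Output gap = 100 × (17.3 − 17.2) / 17.2 = 0.58%.
R = 1.40 + 2.90 + 0.5 × (2.90 − 2.40) + 0.5 × 0.58
   = 1.40 + 2.9 + 0.25 + 0.29 = 4.84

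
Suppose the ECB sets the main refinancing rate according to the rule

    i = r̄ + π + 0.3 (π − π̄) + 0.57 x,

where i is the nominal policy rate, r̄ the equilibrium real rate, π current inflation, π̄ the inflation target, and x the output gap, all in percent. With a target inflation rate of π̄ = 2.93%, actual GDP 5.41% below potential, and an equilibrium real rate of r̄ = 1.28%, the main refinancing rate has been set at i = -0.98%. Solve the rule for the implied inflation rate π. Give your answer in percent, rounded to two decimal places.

Output 5.41% below potential → x = -5.41.
Collecting π: i = r̄ + (1 + 0.3) π − 0.3 π̄ + 0.57 x
1.3 π = -0.98 − 1.28 + 0.3 × 2.93 − 0.57 × (-5.41) = 1.7027
π = 1.7027 / 1.3 = 1.31

1.31%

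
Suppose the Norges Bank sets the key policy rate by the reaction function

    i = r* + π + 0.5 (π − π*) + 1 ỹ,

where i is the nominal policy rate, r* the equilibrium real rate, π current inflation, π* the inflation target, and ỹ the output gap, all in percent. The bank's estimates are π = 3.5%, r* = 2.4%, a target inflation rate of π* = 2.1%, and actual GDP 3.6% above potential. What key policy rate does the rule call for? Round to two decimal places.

Output 3.6% above potential → ỹ = 3.6.
i = 2.4 + 3.5 + 0.5 × (3.5 − 2.1) + 1 × 3.6
   = 2.4 + 3.5 + 0.7 + 3.6 = 10.20

10.20%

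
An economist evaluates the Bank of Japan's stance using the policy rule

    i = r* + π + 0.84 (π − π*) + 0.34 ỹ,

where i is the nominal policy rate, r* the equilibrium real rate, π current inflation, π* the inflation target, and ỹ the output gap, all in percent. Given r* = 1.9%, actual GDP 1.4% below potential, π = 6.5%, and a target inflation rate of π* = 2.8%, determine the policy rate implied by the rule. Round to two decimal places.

11.03%

Output 1.4% below potential → ỹ = -1.4.
i = 1.9 + 6.5 + 0.84 × (6.5 − 2.8) + 0.34 × (-1.4)
   = 1.9 + 6.5 + 3.108 − 0.476 = 11.03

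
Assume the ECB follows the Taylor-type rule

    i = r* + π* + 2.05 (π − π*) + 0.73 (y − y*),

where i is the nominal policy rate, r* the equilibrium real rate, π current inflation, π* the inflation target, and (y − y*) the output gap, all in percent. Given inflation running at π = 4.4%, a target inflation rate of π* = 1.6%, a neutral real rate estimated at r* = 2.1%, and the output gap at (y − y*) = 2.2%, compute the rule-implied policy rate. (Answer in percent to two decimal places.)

11.05%

i = 2.1 + 1.6 + 2.05 × (4.4 − 1.6) + 0.73 × 2.2
   = 2.1 + 1.6 + 5.74 + 1.606 = 11.05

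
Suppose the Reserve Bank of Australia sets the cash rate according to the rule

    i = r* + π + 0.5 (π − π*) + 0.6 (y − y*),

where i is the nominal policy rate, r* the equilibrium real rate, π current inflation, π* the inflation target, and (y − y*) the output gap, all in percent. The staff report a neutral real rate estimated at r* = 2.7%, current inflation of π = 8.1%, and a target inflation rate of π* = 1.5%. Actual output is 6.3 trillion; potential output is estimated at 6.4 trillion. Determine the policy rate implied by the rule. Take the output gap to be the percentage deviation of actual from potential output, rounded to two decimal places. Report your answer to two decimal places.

13.16%

Output gap = 100 × (6.3 − 6.4) / 6.4 = -1.56%.
i = 2.70 + 8.10 + 0.5 × (8.10 − 1.50) + 0.6 × (-1.56)
   = 2.70 + 8.1 + 3.3 − 0.936 = 13.16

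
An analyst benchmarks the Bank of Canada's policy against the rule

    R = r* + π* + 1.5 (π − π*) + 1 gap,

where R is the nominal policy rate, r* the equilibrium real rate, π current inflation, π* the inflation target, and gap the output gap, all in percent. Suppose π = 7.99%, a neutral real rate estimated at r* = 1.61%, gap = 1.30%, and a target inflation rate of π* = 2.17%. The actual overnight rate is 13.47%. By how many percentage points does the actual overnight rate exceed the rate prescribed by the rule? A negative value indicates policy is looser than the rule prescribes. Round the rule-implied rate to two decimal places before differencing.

-0.34 pp

R = 1.61 + 2.17 + 1.5 × (7.99 − 2.17) + 1 × 1.30
   = 1.61 + 2.17 + 8.73 + 1.3 = 13.81
Deviation = 13.47 − 13.81 = -0.34 pp.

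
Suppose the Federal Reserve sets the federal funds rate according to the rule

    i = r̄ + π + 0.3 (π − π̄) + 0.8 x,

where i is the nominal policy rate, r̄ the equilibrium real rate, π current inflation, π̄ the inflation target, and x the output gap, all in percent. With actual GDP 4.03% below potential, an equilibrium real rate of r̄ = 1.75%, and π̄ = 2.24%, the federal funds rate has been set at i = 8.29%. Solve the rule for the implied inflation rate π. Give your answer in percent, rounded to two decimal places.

Output 4.03% below potential → x = -4.03.
Collecting π: i = r̄ + (1 + 0.3) π − 0.3 π̄ + 0.8 x
1.3 π = 8.29 − 1.75 + 0.3 × 2.24 − 0.8 × (-4.03) = 10.436
π = 10.436 / 1.3 = 8.03

8.03%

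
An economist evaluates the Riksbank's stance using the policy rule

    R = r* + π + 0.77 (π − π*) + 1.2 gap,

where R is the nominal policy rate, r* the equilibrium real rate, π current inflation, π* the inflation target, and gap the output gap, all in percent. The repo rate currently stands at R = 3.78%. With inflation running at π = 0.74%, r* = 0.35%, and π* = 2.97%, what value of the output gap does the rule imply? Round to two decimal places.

1.2 gap = 3.78 − 0.35 − 0.74 − 0.77 × (0.74 − 2.97) = 4.4071
gap = 4.4071 / 1.2 = 3.67

3.67%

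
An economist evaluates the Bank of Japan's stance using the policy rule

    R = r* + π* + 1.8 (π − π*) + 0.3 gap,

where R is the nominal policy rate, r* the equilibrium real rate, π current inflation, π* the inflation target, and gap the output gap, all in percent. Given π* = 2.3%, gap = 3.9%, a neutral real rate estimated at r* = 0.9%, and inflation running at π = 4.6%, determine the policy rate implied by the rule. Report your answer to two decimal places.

R = 0.9 + 2.3 + 1.8 × (4.6 − 2.3) + 0.3 × 3.9
   = 0.9 + 2.3 + 4.14 + 1.17 = 8.51

8.51%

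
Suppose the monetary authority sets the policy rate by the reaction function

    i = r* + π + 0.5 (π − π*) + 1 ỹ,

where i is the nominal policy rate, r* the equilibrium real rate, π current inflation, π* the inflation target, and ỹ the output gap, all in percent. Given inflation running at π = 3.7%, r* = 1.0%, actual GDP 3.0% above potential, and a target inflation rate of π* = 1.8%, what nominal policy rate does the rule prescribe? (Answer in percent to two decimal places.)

8.65%

Output 3.0% above potential → ỹ = 3.0.
i = 1.0 + 3.7 + 0.5 × (3.7 − 1.8) + 1 × 3.0
   = 1.0 + 3.7 + 0.95 + 3 = 8.65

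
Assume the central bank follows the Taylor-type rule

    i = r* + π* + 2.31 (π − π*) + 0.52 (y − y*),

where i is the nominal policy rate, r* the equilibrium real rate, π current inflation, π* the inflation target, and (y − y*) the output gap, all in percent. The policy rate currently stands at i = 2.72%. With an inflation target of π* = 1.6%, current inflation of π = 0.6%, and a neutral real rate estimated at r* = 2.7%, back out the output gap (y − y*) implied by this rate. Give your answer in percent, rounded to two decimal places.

0.52 (y − y*) = 2.72 − 2.7 − 1.6 − 2.31 × (0.6 − 1.6) = 0.73
(y − y*) = 0.73 / 0.52 = 1.40

1.40%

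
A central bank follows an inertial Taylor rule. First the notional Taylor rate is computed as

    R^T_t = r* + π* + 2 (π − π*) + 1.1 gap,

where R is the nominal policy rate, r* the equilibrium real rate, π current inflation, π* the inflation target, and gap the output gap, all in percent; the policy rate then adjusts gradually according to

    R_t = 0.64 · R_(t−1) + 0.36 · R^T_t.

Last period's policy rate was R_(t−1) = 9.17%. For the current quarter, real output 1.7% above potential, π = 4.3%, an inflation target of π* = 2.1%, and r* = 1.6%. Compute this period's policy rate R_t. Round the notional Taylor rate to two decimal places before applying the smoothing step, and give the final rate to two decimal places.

Output 1.7% above potential → gap = 1.7.
R^T_t = 1.6 + 2.1 + 2 × (4.3 − 2.1) + 1.1 × 1.7
   = 1.6 + 2.1 + 4.4 + 1.87 = 9.97
R_t = 0.64 × 9.17 + 0.36 × 9.97 = 5.8688 + 3.5892 = 9.46

9.46%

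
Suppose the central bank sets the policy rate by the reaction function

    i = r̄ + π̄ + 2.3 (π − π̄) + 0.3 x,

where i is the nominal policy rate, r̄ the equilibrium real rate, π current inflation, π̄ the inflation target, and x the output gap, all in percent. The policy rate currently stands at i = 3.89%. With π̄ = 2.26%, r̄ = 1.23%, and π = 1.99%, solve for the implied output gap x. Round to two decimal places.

3.40%

0.3 x = 3.89 − 1.23 − 2.26 − 2.3 × (1.99 − 2.26) = 1.021
x = 1.021 / 0.3 = 3.40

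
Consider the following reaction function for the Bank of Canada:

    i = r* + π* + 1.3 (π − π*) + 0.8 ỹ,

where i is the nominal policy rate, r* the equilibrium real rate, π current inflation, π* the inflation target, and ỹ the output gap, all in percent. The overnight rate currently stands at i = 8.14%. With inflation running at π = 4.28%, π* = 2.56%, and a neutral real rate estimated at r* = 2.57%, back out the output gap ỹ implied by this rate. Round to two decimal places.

0.97%

0.8 ỹ = 8.14 − 2.57 − 2.56 − 1.3 × (4.28 − 2.56) = 0.774
ỹ = 0.774 / 0.8 = 0.97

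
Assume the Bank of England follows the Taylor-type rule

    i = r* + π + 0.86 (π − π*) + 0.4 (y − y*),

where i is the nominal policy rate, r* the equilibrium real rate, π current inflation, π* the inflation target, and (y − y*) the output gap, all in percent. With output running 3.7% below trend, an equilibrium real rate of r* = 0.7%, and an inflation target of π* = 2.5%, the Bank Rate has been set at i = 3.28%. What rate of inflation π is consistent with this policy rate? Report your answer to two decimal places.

Output 3.7% below potential → (y − y*) = -3.7.
Collecting π: i = r* + (1 + 0.86) π − 0.86 π* + 0.4 (y − y*)
1.86 π = 3.28 − 0.7 + 0.86 × 2.5 − 0.4 × (-3.7) = 6.21
π = 6.21 / 1.86 = 3.34

3.34%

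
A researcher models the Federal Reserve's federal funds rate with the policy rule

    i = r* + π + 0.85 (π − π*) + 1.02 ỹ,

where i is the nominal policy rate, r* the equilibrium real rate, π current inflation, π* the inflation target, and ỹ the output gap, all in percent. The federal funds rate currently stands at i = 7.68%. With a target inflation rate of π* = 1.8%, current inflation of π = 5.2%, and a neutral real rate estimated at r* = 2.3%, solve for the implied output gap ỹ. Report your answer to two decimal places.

1.02 ỹ = 7.68 − 2.3 − 5.2 − 0.85 × (5.2 − 1.8) = -2.71
ỹ = -2.71 / 1.02 = -2.66

-2.66%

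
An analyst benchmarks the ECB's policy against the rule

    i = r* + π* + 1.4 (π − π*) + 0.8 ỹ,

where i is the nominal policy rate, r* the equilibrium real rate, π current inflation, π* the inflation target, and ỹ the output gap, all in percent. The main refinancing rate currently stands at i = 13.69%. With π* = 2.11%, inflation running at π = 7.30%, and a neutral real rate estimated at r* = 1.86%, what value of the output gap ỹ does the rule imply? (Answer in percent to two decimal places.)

0.8 ỹ = 13.69 − 1.86 − 2.11 − 1.4 × (7.30 − 2.11) = 2.454
ỹ = 2.454 / 0.8 = 3.07

3.07%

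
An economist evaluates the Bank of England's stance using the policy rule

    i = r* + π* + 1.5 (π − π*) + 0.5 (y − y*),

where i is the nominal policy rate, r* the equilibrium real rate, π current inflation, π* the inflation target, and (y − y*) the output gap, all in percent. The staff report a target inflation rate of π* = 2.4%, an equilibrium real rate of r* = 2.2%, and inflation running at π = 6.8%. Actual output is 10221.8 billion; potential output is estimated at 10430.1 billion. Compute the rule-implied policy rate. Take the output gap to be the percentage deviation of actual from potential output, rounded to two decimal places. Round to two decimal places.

10.20%

Output gap = 100 × (10221.8 − 10430.1) / 10430.1 = -2.00%.
i = 2.20 + 2.40 + 1.5 × (6.80 − 2.40) + 0.5 × (-2.00)
   = 2.20 + 2.4 + 6.6 − 1 = 10.20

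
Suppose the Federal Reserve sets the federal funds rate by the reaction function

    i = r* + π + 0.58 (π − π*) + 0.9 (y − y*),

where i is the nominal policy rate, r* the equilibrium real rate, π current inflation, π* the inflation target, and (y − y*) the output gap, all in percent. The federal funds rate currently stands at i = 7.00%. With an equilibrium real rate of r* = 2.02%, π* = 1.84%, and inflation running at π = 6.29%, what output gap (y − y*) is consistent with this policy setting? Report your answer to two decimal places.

-4.32%

0.9 (y − y*) = 7.00 − 2.02 − 6.29 − 0.58 × (6.29 − 1.84) = -3.891
(y − y*) = -3.891 / 0.9 = -4.32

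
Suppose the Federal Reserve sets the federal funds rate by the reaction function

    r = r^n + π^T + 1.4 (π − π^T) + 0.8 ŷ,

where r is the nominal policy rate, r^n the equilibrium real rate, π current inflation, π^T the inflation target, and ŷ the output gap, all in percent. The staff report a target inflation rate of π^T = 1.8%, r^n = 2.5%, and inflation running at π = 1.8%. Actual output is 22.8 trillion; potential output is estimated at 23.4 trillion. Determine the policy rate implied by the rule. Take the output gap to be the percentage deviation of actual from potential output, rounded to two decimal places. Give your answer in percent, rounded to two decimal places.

2.25%

Output gap = 100 × (22.8 − 23.4) / 23.4 = -2.56%.
r = 2.50 + 1.80 + 1.4 × (1.80 − 1.80) + 0.8 × (-2.56)
   = 2.50 + 1.8 + 0 − 2.048 = 2.25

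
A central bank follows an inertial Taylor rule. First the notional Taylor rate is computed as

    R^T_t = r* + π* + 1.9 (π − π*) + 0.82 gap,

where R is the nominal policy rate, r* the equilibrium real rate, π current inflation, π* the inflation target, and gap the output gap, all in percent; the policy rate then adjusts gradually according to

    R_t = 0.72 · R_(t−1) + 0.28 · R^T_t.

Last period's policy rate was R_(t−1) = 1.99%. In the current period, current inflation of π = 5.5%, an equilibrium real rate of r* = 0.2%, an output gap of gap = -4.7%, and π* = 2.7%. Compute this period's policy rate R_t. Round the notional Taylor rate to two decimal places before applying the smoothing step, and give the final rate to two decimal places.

2.66%

R^T_t = 0.2 + 2.7 + 1.9 × (5.5 − 2.7) + 0.82 × (-4.7)
   = 0.2 + 2.7 + 5.32 − 3.854 = 4.37
R_t = 0.72 × 1.99 + 0.28 × 4.37 = 1.4328 + 1.2236 = 2.66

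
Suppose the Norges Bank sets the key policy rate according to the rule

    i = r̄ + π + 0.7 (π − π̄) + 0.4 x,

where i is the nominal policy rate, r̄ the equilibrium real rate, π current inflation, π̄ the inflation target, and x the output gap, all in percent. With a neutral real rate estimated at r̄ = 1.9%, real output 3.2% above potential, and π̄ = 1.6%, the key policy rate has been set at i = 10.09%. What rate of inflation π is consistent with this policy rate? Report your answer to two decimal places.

4.72%

Output 3.2% above potential → x = 3.2.
Collecting π: i = r̄ + (1 + 0.7) π − 0.7 π̄ + 0.4 x
1.7 π = 10.09 − 1.9 + 0.7 × 1.6 − 0.4 × 3.2 = 8.03
π = 8.03 / 1.7 = 4.72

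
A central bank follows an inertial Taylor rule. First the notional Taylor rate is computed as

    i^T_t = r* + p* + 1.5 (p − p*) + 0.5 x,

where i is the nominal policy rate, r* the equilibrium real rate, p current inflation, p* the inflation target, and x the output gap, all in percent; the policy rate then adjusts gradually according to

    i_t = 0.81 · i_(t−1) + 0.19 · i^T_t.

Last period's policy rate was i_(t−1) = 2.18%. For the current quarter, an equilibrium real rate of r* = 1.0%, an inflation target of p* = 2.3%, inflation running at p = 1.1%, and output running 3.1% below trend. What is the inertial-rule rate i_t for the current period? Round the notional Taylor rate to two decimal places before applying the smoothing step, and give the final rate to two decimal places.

1.76%

Output 3.1% below potential → x = -3.1.
i^T_t = 1.0 + 2.3 + 1.5 × (1.1 − 2.3) + 0.5 × (-3.1)
   = 1.0 + 2.3 − 1.8 − 1.55 = -0.05
i_t = 0.81 × 2.18 + 0.19 × (-0.05) = 1.7658 − 0.0095 = 1.76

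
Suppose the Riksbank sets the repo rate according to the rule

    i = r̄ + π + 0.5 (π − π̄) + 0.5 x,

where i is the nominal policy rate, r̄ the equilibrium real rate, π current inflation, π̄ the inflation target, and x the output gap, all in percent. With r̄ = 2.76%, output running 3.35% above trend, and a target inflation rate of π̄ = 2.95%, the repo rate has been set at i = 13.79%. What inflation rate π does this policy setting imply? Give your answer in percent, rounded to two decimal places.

Output 3.35% above potential → x = 3.35.
Collecting π: i = r̄ + (1 + 0.5) π − 0.5 π̄ + 0.5 x
1.5 π = 13.79 − 2.76 + 0.5 × 2.95 − 0.5 × 3.35 = 10.83
π = 10.83 / 1.5 = 7.22

7.22%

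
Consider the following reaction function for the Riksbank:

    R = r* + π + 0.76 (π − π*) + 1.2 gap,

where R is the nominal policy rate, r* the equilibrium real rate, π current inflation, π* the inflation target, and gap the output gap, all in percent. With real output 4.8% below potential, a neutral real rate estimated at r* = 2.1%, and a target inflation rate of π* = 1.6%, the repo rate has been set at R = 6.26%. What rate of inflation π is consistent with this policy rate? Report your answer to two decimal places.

6.33%

Output 4.8% below potential → gap = -4.8.
Collecting π: R = r* + (1 + 0.76) π − 0.76 π* + 1.2 gap
1.76 π = 6.26 − 2.1 + 0.76 × 1.6 − 1.2 × (-4.8) = 11.136
π = 11.136 / 1.76 = 6.33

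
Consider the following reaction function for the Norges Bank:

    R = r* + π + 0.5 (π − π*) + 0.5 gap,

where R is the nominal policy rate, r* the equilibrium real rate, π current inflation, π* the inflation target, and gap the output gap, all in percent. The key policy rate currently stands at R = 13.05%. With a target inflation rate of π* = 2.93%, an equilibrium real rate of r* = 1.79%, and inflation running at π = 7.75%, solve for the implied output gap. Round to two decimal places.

2.20%

0.5 gap = 13.05 − 1.79 − 7.75 − 0.5 × (7.75 − 2.93) = 1.1
gap = 1.1 / 0.5 = 2.20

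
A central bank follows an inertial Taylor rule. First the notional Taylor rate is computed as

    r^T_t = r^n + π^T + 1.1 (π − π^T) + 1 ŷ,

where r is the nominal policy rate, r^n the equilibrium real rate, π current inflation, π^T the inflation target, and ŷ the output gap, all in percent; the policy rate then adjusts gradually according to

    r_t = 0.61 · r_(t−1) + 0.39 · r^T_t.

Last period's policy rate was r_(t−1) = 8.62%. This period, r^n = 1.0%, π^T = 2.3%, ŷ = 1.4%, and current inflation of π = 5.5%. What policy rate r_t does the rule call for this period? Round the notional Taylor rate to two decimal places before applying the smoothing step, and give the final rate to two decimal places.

8.46%

r^T_t = 1.0 + 2.3 + 1.1 × (5.5 − 2.3) + 1 × 1.4
   = 1.0 + 2.3 + 3.52 + 1.4 = 8.22
r_t = 0.61 × 8.62 + 0.39 × 8.22 = 5.2582 + 3.2058 = 8.46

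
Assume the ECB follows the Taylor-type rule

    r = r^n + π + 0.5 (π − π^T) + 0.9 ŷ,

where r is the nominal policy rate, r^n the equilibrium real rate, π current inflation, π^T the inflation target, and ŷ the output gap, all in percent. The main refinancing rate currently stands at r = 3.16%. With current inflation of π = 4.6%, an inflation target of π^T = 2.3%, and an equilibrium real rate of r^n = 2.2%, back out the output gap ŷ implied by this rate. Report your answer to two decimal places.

0.9 ŷ = 3.16 − 2.2 − 4.6 − 0.5 × (4.6 − 2.3) = -4.79
ŷ = -4.79 / 0.9 = -5.32

-5.32%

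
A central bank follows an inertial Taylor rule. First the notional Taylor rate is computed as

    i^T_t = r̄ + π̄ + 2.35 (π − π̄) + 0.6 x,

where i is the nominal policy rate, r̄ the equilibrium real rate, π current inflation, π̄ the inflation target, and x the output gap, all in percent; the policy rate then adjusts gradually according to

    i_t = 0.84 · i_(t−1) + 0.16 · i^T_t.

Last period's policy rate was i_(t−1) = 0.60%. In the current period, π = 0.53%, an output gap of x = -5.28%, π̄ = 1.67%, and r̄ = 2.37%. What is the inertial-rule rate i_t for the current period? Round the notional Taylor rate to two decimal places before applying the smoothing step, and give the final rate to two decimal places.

0.21%

i^T_t = 2.37 + 1.67 + 2.35 × (0.53 − 1.67) + 0.6 × (-5.28)
   = 2.37 + 1.67 − 2.679 − 3.168 = -1.81
i_t = 0.84 × 0.60 + 0.16 × (-1.81) = 0.504 − 0.2896 = 0.21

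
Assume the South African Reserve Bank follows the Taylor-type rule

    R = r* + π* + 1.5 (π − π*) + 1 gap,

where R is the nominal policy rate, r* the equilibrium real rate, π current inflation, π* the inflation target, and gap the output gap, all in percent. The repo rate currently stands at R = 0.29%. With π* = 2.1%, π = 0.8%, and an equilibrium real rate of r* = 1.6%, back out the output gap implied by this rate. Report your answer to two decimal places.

1 gap = 0.29 − 1.6 − 2.1 − 1.5 × (0.8 − 2.1) = -1.46
gap = -1.46 / 1 = -1.46

-1.46%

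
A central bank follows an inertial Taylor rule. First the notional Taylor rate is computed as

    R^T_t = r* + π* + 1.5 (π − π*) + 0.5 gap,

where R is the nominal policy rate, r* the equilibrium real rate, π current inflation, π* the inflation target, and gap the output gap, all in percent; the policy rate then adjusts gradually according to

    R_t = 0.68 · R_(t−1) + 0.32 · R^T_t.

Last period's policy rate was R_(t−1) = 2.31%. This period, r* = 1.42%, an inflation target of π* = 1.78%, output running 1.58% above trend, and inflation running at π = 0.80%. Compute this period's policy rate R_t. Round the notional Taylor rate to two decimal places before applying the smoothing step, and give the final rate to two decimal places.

2.38%

Output 1.58% above potential → gap = 1.58.
R^T_t = 1.42 + 1.78 + 1.5 × (0.80 − 1.78) + 0.5 × 1.58
   = 1.42 + 1.78 − 1.47 + 0.79 = 2.52
R_t = 0.68 × 2.31 + 0.32 × 2.52 = 1.5708 + 0.8064 = 2.38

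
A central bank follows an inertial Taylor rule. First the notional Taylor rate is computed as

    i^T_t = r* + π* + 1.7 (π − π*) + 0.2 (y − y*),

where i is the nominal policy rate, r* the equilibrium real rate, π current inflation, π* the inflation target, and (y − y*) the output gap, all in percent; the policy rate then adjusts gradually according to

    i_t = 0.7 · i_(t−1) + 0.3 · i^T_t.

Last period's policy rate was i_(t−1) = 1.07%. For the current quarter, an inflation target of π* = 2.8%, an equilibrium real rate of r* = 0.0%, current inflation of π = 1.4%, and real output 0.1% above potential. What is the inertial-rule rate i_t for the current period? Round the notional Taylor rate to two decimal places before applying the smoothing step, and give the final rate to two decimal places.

0.88%

Output 0.1% above potential → (y − y*) = 0.1.
i^T_t = 0.0 + 2.8 + 1.7 × (1.4 − 2.8) + 0.2 × 0.1
   = 0.0 + 2.8 − 2.38 + 0.02 = 0.44
i_t = 0.7 × 1.07 + 0.3 × 0.44 = 0.749 + 0.132 = 0.88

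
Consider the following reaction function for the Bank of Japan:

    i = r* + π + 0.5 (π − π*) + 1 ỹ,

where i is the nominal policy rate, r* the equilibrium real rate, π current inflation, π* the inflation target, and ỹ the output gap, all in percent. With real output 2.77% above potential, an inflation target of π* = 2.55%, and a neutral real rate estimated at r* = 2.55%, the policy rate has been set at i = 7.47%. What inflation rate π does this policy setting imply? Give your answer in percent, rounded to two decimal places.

2.28%

Output 2.77% above potential → ỹ = 2.77.
Collecting π: i = r* + (1 + 0.5) π − 0.5 π* + 1 ỹ
1.5 π = 7.47 − 2.55 + 0.5 × 2.55 − 1 × 2.77 = 3.425
π = 3.425 / 1.5 = 2.28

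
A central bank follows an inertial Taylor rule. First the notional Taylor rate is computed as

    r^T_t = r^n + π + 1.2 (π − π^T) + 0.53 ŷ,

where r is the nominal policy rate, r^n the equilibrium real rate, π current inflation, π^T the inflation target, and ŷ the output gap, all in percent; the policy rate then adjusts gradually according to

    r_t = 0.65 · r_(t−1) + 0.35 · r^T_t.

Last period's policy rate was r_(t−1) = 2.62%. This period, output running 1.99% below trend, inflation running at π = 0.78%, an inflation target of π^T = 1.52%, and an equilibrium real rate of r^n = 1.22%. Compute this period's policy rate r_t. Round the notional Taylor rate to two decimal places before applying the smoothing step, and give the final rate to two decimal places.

Output 1.99% below potential → ŷ = -1.99.
r^T_t = 1.22 + 0.78 + 1.2 × (0.78 − 1.52) + 0.53 × (-1.99)
   = 1.22 + 0.78 − 0.888 − 1.0547 = 0.06
r_t = 0.65 × 2.62 + 0.35 × 0.06 = 1.703 + 0.021 = 1.72

1.72%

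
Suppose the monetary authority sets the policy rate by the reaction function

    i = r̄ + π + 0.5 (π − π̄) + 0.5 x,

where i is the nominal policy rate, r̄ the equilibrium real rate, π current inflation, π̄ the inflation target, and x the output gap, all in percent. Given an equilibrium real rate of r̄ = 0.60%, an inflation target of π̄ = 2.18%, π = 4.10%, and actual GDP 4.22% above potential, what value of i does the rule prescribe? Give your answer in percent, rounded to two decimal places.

7.77%

Output 4.22% above potential → x = 4.22.
i = 0.60 + 4.10 + 0.5 × (4.10 − 2.18) + 0.5 × 4.22
   = 0.60 + 4.1 + 0.96 + 2.11 = 7.77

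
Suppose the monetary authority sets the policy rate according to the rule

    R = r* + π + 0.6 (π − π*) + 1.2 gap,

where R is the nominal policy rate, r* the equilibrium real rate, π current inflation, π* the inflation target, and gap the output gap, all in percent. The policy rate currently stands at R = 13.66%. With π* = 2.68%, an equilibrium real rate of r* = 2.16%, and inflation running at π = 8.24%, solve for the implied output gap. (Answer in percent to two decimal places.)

-0.06%

1.2 gap = 13.66 − 2.16 − 8.24 − 0.6 × (8.24 − 2.68) = -0.076
gap = -0.076 / 1.2 = -0.06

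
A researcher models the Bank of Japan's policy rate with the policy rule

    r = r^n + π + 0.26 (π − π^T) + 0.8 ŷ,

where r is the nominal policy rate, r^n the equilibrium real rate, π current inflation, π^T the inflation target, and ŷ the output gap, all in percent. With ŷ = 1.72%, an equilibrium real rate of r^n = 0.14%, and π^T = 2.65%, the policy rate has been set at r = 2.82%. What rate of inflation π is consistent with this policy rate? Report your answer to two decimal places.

Collecting π: r = r^n + (1 + 0.26) π − 0.26 π^T + 0.8 ŷ
1.26 π = 2.82 − 0.14 + 0.26 × 2.65 − 0.8 × 1.72 = 1.993
π = 1.993 / 1.26 = 1.58

1.58%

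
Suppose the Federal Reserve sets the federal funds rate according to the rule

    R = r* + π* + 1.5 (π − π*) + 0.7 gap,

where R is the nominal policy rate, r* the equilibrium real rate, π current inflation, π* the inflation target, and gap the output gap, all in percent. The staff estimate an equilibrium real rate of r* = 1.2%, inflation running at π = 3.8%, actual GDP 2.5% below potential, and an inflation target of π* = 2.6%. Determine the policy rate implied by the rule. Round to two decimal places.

3.85%

Output 2.5% below potential → gap = -2.5.
R = 1.2 + 2.6 + 1.5 × (3.8 − 2.6) + 0.7 × (-2.5)
   = 1.2 + 2.6 + 1.8 − 1.75 = 3.85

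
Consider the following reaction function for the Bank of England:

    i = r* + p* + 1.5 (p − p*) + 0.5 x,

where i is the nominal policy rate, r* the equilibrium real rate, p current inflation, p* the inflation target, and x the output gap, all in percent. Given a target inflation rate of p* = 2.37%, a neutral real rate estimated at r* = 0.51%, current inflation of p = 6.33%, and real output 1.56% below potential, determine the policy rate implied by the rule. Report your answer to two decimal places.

Output 1.56% below potential → x = -1.56.
i = 0.51 + 2.37 + 1.5 × (6.33 − 2.37) + 0.5 × (-1.56)
   = 0.51 + 2.37 + 5.94 − 0.78 = 8.04

8.04%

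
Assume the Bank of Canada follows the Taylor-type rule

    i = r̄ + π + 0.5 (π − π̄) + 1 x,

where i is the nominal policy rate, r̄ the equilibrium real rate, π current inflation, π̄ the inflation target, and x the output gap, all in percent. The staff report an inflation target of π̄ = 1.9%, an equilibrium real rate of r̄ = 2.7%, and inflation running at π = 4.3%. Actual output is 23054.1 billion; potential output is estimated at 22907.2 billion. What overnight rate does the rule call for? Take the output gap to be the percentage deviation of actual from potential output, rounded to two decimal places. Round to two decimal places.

Output gap = 100 × (23054.1 − 22907.2) / 22907.2 = 0.64%.
i = 2.70 + 4.30 + 0.5 × (4.30 − 1.90) + 1 × 0.64
   = 2.70 + 4.3 + 1.2 + 0.64 = 8.84

8.84%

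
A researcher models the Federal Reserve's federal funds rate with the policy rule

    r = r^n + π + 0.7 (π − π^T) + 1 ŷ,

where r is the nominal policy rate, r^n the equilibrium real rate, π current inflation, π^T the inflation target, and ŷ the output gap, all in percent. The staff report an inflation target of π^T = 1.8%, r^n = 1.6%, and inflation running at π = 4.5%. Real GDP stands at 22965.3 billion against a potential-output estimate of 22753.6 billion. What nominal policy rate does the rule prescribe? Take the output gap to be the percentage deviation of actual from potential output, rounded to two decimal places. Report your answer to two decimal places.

8.92%

Output gap = 100 × (22965.3 − 22753.6) / 22753.6 = 0.93%.
r = 1.60 + 4.50 + 0.7 × (4.50 − 1.80) + 1 × 0.93
   = 1.60 + 4.5 + 1.89 + 0.93 = 8.92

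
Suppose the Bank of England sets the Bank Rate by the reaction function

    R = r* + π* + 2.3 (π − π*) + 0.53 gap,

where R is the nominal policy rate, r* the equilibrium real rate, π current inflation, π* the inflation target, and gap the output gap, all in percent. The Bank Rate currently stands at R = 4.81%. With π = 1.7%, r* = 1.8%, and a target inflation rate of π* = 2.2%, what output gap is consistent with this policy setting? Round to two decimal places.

0.53 gap = 4.81 − 1.8 − 2.2 − 2.3 × (1.7 − 2.2) = 1.96
gap = 1.96 / 0.53 = 3.70

3.70%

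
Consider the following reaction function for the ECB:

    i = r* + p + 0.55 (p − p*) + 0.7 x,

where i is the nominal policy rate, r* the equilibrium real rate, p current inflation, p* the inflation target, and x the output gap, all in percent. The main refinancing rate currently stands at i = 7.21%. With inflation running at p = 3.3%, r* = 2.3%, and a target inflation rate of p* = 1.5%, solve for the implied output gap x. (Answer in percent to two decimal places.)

0.89%

0.7 x = 7.21 − 2.3 − 3.3 − 0.55 × (3.3 − 1.5) = 0.62
x = 0.62 / 0.7 = 0.89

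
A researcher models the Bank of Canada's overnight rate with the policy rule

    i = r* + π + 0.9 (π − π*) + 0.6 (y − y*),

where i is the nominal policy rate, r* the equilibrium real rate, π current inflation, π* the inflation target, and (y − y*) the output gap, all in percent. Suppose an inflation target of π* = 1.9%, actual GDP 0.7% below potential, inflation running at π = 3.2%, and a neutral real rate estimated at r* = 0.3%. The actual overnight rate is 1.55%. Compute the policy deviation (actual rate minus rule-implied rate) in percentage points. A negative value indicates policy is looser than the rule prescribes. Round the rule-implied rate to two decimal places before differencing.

Output 0.7% below potential → (y − y*) = -0.7.
i = 0.3 + 3.2 + 0.9 × (3.2 − 1.9) + 0.6 × (-0.7)
   = 0.3 + 3.2 + 1.17 − 0.42 = 4.25
Deviation = 1.55 − 4.25 = -2.70 pp.

-2.70 pp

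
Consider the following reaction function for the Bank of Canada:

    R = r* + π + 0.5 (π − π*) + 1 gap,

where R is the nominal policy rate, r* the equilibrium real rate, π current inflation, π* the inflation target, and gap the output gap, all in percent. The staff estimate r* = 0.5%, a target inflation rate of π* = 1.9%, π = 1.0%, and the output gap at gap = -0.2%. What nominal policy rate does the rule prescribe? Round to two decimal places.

0.85%

R = 0.5 + 1.0 + 0.5 × (1.0 − 1.9) + 1 × (-0.2)
   = 0.5 + 1 − 0.45 − 0.2 = 0.85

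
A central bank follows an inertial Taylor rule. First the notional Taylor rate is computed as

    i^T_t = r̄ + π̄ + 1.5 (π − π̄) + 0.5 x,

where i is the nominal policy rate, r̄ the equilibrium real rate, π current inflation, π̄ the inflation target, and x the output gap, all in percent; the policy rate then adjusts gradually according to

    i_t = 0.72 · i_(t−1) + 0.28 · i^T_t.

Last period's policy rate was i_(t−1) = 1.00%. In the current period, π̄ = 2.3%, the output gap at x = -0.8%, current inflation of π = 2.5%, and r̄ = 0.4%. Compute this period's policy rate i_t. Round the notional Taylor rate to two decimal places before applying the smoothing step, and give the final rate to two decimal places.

i^T_t = 0.4 + 2.3 + 1.5 × (2.5 − 2.3) + 0.5 × (-0.8)
   = 0.4 + 2.3 + 0.3 − 0.4 = 2.60
i_t = 0.72 × 1.00 + 0.28 × 2.60 = 0.72 + 0.728 = 1.45

1.45%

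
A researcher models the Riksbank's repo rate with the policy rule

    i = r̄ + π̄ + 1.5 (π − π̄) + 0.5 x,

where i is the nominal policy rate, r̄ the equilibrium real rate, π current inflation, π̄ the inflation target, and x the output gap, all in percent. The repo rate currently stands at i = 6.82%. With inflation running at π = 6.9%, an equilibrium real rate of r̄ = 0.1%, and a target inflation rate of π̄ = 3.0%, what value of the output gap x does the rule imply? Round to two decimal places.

-4.26%

0.5 x = 6.82 − 0.1 − 3.0 − 1.5 × (6.9 − 3.0) = -2.13
x = -2.13 / 0.5 = -4.26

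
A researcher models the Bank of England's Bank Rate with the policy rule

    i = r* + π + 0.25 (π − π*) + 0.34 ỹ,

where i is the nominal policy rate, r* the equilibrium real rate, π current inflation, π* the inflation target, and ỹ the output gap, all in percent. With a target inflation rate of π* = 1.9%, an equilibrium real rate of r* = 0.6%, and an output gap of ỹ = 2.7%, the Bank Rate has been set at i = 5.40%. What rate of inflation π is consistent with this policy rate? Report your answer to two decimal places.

3.49%

Collecting π: i = r* + (1 + 0.25) π − 0.25 π* + 0.34 ỹ
1.25 π = 5.40 − 0.6 + 0.25 × 1.9 − 0.34 × 2.7 = 4.357
π = 4.357 / 1.25 = 3.49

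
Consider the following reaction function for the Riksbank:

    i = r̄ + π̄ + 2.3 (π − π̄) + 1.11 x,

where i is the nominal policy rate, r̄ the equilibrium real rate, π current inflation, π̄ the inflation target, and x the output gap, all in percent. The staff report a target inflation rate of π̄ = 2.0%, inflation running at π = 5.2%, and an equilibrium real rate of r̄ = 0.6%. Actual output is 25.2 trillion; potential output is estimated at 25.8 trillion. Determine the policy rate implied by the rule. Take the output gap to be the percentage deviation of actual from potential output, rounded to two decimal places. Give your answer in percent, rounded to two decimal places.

7.37%

Output gap = 100 × (25.2 − 25.8) / 25.8 = -2.33%.
i = 0.60 + 2.00 + 2.3 × (5.20 − 2.00) + 1.11 × (-2.33)
   = 0.60 + 2 + 7.36 − 2.5863 = 7.37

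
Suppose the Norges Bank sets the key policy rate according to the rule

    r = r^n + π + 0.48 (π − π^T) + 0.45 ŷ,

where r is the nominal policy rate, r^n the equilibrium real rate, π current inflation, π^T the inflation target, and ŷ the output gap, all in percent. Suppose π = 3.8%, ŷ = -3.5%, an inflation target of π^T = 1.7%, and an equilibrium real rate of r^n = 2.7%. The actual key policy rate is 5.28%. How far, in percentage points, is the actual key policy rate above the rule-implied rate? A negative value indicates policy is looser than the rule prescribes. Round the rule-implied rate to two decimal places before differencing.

r = 2.7 + 3.8 + 0.48 × (3.8 − 1.7) + 0.45 × (-3.5)
   = 2.7 + 3.8 + 1.008 − 1.575 = 5.93
Deviation = 5.28 − 5.93 = -0.65 pp.

-0.65 pp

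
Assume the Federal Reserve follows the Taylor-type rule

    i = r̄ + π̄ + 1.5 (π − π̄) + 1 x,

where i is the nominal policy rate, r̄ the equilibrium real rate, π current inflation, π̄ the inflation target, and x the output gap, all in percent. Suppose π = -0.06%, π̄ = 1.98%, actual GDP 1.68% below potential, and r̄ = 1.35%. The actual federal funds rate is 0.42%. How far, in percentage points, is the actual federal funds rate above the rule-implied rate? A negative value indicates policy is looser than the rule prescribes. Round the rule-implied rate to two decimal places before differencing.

Output 1.68% below potential → x = -1.68.
i = 1.35 + 1.98 + 1.5 × (-0.06 − 1.98) + 1 × (-1.68)
   = 1.35 + 1.98 − 3.06 − 1.68 = -1.41
Deviation = 0.42 − (-1.41) = 1.83 pp.

1.83 pp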